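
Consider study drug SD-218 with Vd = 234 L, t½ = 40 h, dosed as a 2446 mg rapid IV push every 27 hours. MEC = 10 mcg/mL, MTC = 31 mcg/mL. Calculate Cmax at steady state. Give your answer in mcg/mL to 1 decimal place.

Over one 27-h interval, 27/40 ≈ 0.675 half-lives elapse, leaving f ≈ 0.6263 of each dose.
Accumulation ratio R = 1/(1 − f) ≈ 1/0.3737 ≈ 2.6759.
Single-dose peak C₀ = D/Vd = 2446/234 ≈ 10.453 mcg/mL.
Cmax,ss = C₀/(1 − f) ≈ 10.453/0.3737 ≈ 27.972 mcg/mL.
Peak 28.0 mcg/mL vs MTC 31 mcg/mL: below toxic threshold.

28.0 mcg/mL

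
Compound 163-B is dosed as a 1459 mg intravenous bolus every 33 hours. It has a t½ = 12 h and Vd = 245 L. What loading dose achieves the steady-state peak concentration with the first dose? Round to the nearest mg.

f = (1/2)^(33/12) ≈ 0.148651; accumulation ratio R = 1/(1−f) ≈ 1.17461.
Loading dose to hit Cmax,ss on first dose: D_load = D_maint·R ≈ 1459 × 1.17461 ≈ 1713.76 mg.

1714 mg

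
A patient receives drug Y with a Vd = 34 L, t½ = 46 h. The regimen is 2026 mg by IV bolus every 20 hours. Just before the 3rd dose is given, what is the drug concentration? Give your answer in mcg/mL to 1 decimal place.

76.7 mcg/mL

f = (1/2)^(τ/t½) = (1/2)^(20/46) ≈ 0.7398.
C₀ = D/Vd = 2026/34 ≈ 59.588 mcg/mL.
Before the 3rd dose, 2 doses have been given. Superposition: Cmin = C₀·(f + f²).
≈ 59.588 × (0.7398 + 0.5473) ≈ 59.588 × 1.2871 ≈ 76.696 mcg/mL.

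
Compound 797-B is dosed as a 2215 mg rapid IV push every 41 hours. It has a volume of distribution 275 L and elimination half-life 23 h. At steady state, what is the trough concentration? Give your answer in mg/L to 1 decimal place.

3.3 mg/L

Over one 41-h interval, 41/23 ≈ 1.7826 half-lives elapse, leaving f ≈ 0.2907 of each dose.
Accumulation ratio R = 1/(1 − f) ≈ 1/0.7093 ≈ 1.4098.
Single-dose peak C₀ = D/Vd = 2215/275 ≈ 8.055 mg/L.
Cmax,ss = C₀/(1 − f) ≈ 8.055/0.7093 ≈ 11.356 mg/L.
Steady-state trough Cmin,ss = Cmax,ss·f ≈ 11.356 × 0.2907 ≈ 3.301 mg/L.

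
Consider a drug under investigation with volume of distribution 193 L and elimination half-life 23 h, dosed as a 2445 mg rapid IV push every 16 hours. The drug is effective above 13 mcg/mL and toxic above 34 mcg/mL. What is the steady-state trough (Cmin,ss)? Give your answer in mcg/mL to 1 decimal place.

k = ln2/t½ = ln2/23 ≈ 0.030137 h⁻¹; fraction remaining f = e^(−kτ) = e^(−0.030137×16) ≈ 0.6174.
Single-dose peak C₀ = D/Vd = 2445/193 ≈ 12.668 mcg/mL.
Steady-state trough Cmin,ss = C₀·f/(1−f) ≈ 12.668 × 0.6174/0.3826 ≈ 20.442 mcg/mL.
Trough 20.4 mcg/mL vs MEC 13 mcg/mL: adequate.

20.4 mcg/mL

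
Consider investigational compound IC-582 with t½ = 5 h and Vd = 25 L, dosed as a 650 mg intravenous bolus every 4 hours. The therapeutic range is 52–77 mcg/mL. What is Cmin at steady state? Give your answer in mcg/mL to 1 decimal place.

τ/t½ = 4/5 ≈ 0.8, so fraction remaining f = (1/2)^(4/5) ≈ 0.5743.
Each bolus raises the concentration by D/Vd = 650/25 ≈ 26.000 mcg/mL.
Steady-state trough Cmin,ss = C₀·f/(1−f) ≈ 26.000 × 0.5743/0.4257 ≈ 35.076 mcg/mL.
Trough 35.1 mcg/mL vs MEC 52 mcg/mL: subtherapeutic.

35.1 mcg/mL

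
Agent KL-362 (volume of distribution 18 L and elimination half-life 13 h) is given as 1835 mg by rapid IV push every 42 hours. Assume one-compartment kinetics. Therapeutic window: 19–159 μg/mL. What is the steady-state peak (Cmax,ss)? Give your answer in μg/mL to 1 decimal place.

τ/t½ = 42/13 ≈ 3.2308, so fraction remaining f = (1/2)^(42/13) ≈ 0.1065.
Accumulation ratio R = 1/(1 − f) ≈ 1/0.8935 ≈ 1.1192.
Single-dose peak C₀ = D/Vd = 1835/18 ≈ 101.944 μg/mL.
Steady-state peak Cmax,ss = C₀·R ≈ 101.944 × 1.1192 ≈ 114.096 μg/mL.
Peak 114.1 μg/mL vs MTC 159 μg/mL: below toxic threshold.

114.1 μg/mL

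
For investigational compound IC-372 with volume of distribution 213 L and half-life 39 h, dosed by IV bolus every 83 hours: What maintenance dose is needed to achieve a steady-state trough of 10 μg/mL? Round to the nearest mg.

τ/t½ = 83/39 ≈ 2.1282, so f = (1/2)^(83/39) ≈ 0.228742.
Cmin,ss = (D/Vd)·f/(1−f), so D = Cmin,ss·Vd·(1−f)/f.
D = 10 × 213 × (1−f)/f ≈ 10 × 213 × 3.37174 ≈ 7181.81 mg.

7182 mg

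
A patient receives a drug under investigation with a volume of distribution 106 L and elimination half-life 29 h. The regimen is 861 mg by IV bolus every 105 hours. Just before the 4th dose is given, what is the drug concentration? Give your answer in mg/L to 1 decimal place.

0.7 mg/L

f = (1/2)^(τ/t½) = (1/2)^(105/29) ≈ 0.0813.
C₀ = D/Vd = 861/106 ≈ 8.123 mg/L.
Before the 4th dose, 3 doses have been given. Superposition: Cmin = C₀·(f + f² + … + f^3).
≈ 8.123 × (0.0813 + 0.0066 + 0.0005) ≈ 8.123 × 0.0884 ≈ 0.718 mg/L.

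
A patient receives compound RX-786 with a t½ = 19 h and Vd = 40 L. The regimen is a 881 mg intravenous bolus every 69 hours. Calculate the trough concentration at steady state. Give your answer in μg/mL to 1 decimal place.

1.9 μg/mL

Over one 69-h interval, 69/19 ≈ 3.6316 half-lives elapse, leaving f ≈ 0.0807 of each dose.
Accumulation ratio R = 1/(1 − f) ≈ 1/0.9193 ≈ 1.0878.
Single-dose peak C₀ = D/Vd = 881/40 ≈ 22.025 μg/mL.
Steady-state peak Cmax,ss = C₀·R ≈ 22.025 × 1.0878 ≈ 23.959 μg/mL.
Steady-state trough Cmin,ss = Cmax,ss·f ≈ 23.959 × 0.0807 ≈ 1.933 μg/mL.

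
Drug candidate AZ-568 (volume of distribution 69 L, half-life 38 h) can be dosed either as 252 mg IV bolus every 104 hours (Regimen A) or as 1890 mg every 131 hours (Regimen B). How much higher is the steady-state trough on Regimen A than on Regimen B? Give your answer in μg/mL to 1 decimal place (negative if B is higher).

Regimen A: f = (1/2)^(104/38) ≈ 0.1500; Cmin,ss = (252/69)·f/(1−f) ≈ 0.645 μg/mL.
Regimen B: f = (1/2)^(131/38) ≈ 0.0917; Cmin,ss = (1890/69)·f/(1−f) ≈ 2.765 μg/mL.
Difference ≈ 0.645 − 2.765 ≈ -2.120 μg/mL.

-2.1 μg/mL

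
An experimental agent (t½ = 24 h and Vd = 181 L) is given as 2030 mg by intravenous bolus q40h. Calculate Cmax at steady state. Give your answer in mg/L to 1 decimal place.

Over one 40-h interval, 40/24 ≈ 1.6667 half-lives elapse, leaving f ≈ 0.3150 of each dose.
Accumulation ratio R = 1/(1 − f) ≈ 1/0.6850 ≈ 1.4599.
Each bolus raises the concentration by D/Vd = 2030/181 ≈ 11.215 mg/L.
Cmax,ss = C₀/(1 − f) ≈ 11.215/0.6850 ≈ 16.372 mg/L.

16.4 mg/L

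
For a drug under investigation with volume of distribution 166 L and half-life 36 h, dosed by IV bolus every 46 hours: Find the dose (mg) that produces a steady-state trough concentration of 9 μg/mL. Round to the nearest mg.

τ/t½ = 46/36 ≈ 1.2778, so f = (1/2)^(46/36) ≈ 0.412430.
Cmin,ss = (D/Vd)·f/(1−f), so D = Cmin,ss·Vd·(1−f)/f.
D = 9 × 166 × (1−f)/f ≈ 9 × 166 × 1.42465 ≈ 2128.43 mg.

2128 mg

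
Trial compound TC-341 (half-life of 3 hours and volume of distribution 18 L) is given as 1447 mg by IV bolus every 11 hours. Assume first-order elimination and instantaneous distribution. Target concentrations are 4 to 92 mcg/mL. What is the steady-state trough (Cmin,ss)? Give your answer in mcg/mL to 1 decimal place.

Over one 11-h interval, 11/3 ≈ 3.6667 half-lives elapse, leaving f ≈ 0.0787 of each dose.
Single-dose peak C₀ = D/Vd = 1447/18 ≈ 80.389 mcg/mL.
Steady-state trough Cmin,ss = C₀·f/(1−f) ≈ 80.389 × 0.0787/0.9213 ≈ 6.867 mcg/mL.
Trough 6.9 mcg/mL vs MEC 4 mcg/mL: adequate.

6.9 mcg/mL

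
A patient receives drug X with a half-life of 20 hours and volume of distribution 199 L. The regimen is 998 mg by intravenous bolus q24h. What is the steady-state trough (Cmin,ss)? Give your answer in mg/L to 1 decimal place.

3.9 mg/L

k = ln2/t½ = ln2/20 ≈ 0.034657 h⁻¹; fraction remaining f = e^(−kτ) = e^(−0.034657×24) ≈ 0.4353.
Accumulation ratio R = 1/(1 − f) ≈ 1/0.5647 ≈ 1.7709.
Each bolus raises the concentration by D/Vd = 998/199 ≈ 5.015 mg/L.
Steady-state peak Cmax,ss = C₀·R ≈ 5.015 × 1.7709 ≈ 8.881 mg/L.
One interval later, Cmin,ss = Cmax,ss·e^(−kτ) ≈ 8.881 × 0.4353 ≈ 3.866 mg/L.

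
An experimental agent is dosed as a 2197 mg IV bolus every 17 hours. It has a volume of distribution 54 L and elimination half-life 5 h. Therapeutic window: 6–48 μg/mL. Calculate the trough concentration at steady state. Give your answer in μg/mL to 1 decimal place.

k = ln2/t½ = ln2/5 ≈ 0.138629 h⁻¹; fraction remaining f = e^(−kτ) = e^(−0.138629×17) ≈ 0.0947.
Accumulation ratio R = 1/(1 − f) ≈ 1/0.9053 ≈ 1.1046.
Each bolus raises the concentration by D/Vd = 2197/54 ≈ 40.685 μg/mL.
Cmax,ss = C₀/(1 − f) ≈ 40.685/0.9053 ≈ 44.941 μg/mL.
One interval later, Cmin,ss = Cmax,ss·e^(−kτ) ≈ 44.941 × 0.0947 ≈ 4.256 μg/mL.
Trough 4.3 μg/mL vs MEC 6 μg/mL: subtherapeutic.

4.3 μg/mL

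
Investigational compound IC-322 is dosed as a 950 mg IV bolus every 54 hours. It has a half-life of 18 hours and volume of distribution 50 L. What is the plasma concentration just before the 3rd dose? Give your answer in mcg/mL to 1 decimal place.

f = (1/2)^(τ/t½) = (1/2)^(54/18) ≈ 0.1250.
C₀ = D/Vd = 950/50 ≈ 19.000 mcg/mL.
Before the 3rd dose, 2 doses have been given. Superposition: Cmin = C₀·(f + f²).
≈ 19.000 × (0.1250 + 0.0156) ≈ 19.000 × 0.1406 ≈ 2.671 mcg/mL.

2.7 mcg/mL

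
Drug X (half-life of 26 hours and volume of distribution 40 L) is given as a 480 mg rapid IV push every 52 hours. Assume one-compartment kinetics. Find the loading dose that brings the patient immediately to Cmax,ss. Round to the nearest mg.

640 mg

f = (1/2)^(52/26) ≈ 0.250000; accumulation ratio R = 1/(1−f) ≈ 1.33333.
Loading dose to hit Cmax,ss on first dose: D_load = D_maint·R ≈ 480 × 1.33333 ≈ 640.00 mg.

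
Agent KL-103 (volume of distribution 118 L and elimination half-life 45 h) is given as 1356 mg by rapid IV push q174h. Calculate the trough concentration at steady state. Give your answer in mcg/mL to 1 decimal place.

Over one 174-h interval, 174/45 ≈ 3.8667 half-lives elapse, leaving f ≈ 0.0686 of each dose.
Each bolus raises the concentration by D/Vd = 1356/118 ≈ 11.492 mcg/mL.
Steady-state trough Cmin,ss = C₀·f/(1−f) ≈ 11.492 × 0.0686/0.9314 ≈ 0.846 mcg/mL.

0.8 mcg/mL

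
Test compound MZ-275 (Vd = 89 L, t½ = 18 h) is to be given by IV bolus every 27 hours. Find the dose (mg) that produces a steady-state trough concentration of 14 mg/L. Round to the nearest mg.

2278 mg

τ/t½ = 27/18 ≈ 1.5, so f = (1/2)^(27/18) ≈ 0.353553.
Cmin,ss = (D/Vd)·f/(1−f), so D = Cmin,ss·Vd·(1−f)/f.
D = 14 × 89 × (1−f)/f ≈ 14 × 89 × 1.82843 ≈ 2278.22 mg.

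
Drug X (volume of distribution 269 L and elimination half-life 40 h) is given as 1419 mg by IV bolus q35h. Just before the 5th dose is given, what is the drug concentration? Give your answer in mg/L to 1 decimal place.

5.8 mg/L

f = (1/2)^(τ/t½) = (1/2)^(35/40) ≈ 0.5453.
C₀ = D/Vd = 1419/269 ≈ 5.275 mg/L.
Before the 5th dose, 4 doses have been given. Superposition: Cmin = C₀·(f + f² + … + f^4).
≈ 5.275 × (0.5453 + 0.2974 + 0.1621 + 0.0884) ≈ 5.275 × 1.0932 ≈ 5.767 mg/L.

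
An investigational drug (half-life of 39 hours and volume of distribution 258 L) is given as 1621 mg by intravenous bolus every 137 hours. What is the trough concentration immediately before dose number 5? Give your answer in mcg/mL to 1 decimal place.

f = (1/2)^(τ/t½) = (1/2)^(137/39) ≈ 0.0876.
C₀ = D/Vd = 1621/258 ≈ 6.283 mcg/mL.
Before the 5th dose, 4 doses have been given. Superposition: Cmin = C₀·(f + f² + … + f^4).
≈ 6.283 × (0.0876 + 0.0077 + 0.0007 + 0.0001) ≈ 6.283 × 0.0961 ≈ 0.604 mcg/mL.

0.6 mcg/mL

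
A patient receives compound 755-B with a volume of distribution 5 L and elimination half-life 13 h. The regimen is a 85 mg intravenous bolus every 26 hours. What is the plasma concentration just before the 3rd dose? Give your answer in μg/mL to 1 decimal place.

f = (1/2)^(τ/t½) = (1/2)^(26/13) ≈ 0.2500.
C₀ = D/Vd = 85/5 ≈ 17.000 μg/mL.
Before the 3rd dose, 2 doses have been given. Superposition: Cmin = C₀·(f + f²).
≈ 17.000 × (0.2500 + 0.0625) ≈ 17.000 × 0.3125 ≈ 5.312 μg/mL.

5.3 μg/mL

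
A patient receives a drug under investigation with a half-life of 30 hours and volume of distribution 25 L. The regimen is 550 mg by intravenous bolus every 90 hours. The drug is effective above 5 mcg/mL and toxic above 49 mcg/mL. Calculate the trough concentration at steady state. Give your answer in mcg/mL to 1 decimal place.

τ = 90 h = 3 half-lives, so f = (1/2)^3 = 0.125.
Accumulation ratio R = 1/(1 − f) = 1/0.875 = 8/7.
Single-dose peak C₀ = D/Vd = 550/25 = 22 mcg/mL.
Steady-state peak Cmax,ss = C₀·R = 22 × 8/7 ≈ 25.143 mcg/mL.
Steady-state trough Cmin,ss = Cmax,ss·f ≈ 25.143 × 0.125 ≈ 3.143 mcg/mL.
Trough 3.1 mcg/mL vs MEC 5 mcg/mL: subtherapeutic.

3.1 mcg/mL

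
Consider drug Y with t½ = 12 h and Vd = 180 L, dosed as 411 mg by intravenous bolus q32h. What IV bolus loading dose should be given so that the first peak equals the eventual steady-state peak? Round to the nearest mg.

488 mg

f = (1/2)^(32/12) ≈ 0.157490; accumulation ratio R = 1/(1−f) ≈ 1.18693.
Loading dose to hit Cmax,ss on first dose: D_load = D_maint·R ≈ 411 × 1.18693 ≈ 487.83 mg.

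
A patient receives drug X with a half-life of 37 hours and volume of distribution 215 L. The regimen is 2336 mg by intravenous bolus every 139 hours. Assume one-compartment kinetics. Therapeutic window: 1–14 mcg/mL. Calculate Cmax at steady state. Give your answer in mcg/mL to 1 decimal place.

11.7 mcg/mL

k = ln2/t½ = ln2/37 ≈ 0.018734 h⁻¹; fraction remaining f = e^(−kτ) = e^(−0.018734×139) ≈ 0.0740.
At steady state, accumulation factor R = 1/(1 − e^(−kτ)) ≈ 1.0799.
Single-dose peak C₀ = D/Vd = 2336/215 ≈ 10.865 mcg/mL.
Cmax,ss = C₀/(1 − f) ≈ 10.865/0.9260 ≈ 11.733 mcg/mL.
Peak 11.7 mcg/mL vs MTC 14 mcg/mL: below toxic threshold.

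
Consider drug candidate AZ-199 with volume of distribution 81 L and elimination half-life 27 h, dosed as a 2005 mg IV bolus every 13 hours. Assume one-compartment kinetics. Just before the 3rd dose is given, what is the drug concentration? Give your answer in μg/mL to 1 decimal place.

30.4 μg/mL

f = (1/2)^(τ/t½) = (1/2)^(13/27) ≈ 0.7162.
C₀ = D/Vd = 2005/81 ≈ 24.753 μg/mL.
Before the 3rd dose, 2 doses have been given. Superposition: Cmin = C₀·(f + f²).
≈ 24.753 × (0.7162 + 0.5129) ≈ 24.753 × 1.2291 ≈ 30.424 μg/mL.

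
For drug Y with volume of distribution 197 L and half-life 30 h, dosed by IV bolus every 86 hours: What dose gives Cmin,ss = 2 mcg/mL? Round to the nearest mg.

τ/t½ = 86/30 ≈ 2.8667, so f = (1/2)^(86/30) ≈ 0.137103.
Cmin,ss = (D/Vd)·f/(1−f), so D = Cmin,ss·Vd·(1−f)/f.
D = 2 × 197 × (1−f)/f ≈ 2 × 197 × 6.29379 ≈ 2479.75 mg.

2480 mg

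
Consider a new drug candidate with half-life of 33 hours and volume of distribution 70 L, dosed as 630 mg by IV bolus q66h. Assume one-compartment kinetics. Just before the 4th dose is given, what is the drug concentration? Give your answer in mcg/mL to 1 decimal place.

3.0 mcg/mL

f = (1/2)^(τ/t½) = (1/2)^(66/33) ≈ 0.2500.
C₀ = D/Vd = 630/70 ≈ 9.000 mcg/mL.
Before the 4th dose, 3 doses have been given. Superposition: Cmin = C₀·(f + f² + … + f^3).
≈ 9.000 × (0.2500 + 0.0625 + 0.0156) ≈ 9.000 × 0.3281 ≈ 2.953 mcg/mL.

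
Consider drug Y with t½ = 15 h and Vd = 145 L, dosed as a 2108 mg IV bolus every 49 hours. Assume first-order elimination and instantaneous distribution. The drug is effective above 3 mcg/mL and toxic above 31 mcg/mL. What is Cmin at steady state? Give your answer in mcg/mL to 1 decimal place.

1.7 mcg/mL

Over one 49-h interval, 49/15 ≈ 3.2667 half-lives elapse, leaving f ≈ 0.1039 of each dose.
At steady state, accumulation factor R = 1/(1 − e^(−kτ)) ≈ 1.1159.
Each bolus raises the concentration by D/Vd = 2108/145 ≈ 14.538 mcg/mL.
Cmax,ss = C₀/(1 − f) ≈ 14.538/0.8961 ≈ 16.224 mcg/mL.
Steady-state trough Cmin,ss = Cmax,ss·f ≈ 16.224 × 0.1039 ≈ 1.686 mcg/mL.
Trough 1.7 mcg/mL vs MEC 3 mcg/mL: subtherapeutic.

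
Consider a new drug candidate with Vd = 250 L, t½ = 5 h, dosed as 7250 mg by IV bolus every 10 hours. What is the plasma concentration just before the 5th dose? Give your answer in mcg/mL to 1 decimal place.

f = (1/2)^(τ/t½) = (1/2)^(10/5) ≈ 0.2500.
C₀ = D/Vd = 7250/250 ≈ 29.000 mcg/mL.
Before the 5th dose, 4 doses have been given. Superposition: Cmin = C₀·(f + f² + … + f^4).
≈ 29.000 × (0.2500 + 0.0625 + 0.0156 + 0.0039) ≈ 29.000 × 0.3320 ≈ 9.628 mcg/mL.

9.6 mcg/mL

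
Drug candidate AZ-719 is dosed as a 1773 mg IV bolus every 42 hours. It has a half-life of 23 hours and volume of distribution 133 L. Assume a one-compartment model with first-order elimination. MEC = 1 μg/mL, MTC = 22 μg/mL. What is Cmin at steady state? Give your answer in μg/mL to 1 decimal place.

k = ln2/t½ = ln2/23 ≈ 0.030137 h⁻¹; fraction remaining f = e^(−kτ) = e^(−0.030137×42) ≈ 0.2820.
At steady state, accumulation factor R = 1/(1 − e^(−kτ)) ≈ 1.3928.
Each bolus raises the concentration by D/Vd = 1773/133 ≈ 13.331 μg/mL.
Cmax,ss = C₀/(1 − f) ≈ 13.331/0.7180 ≈ 18.567 μg/mL.
One interval later, Cmin,ss = Cmax,ss·e^(−kτ) ≈ 18.567 × 0.2820 ≈ 5.236 μg/mL.
Trough 5.2 μg/mL vs MEC 1 μg/mL: adequate.

5.2 μg/mL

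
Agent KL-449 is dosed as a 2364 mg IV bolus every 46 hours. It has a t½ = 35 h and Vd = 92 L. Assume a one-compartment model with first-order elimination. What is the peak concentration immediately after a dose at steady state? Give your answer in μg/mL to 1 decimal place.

43.0 μg/mL

Over one 46-h interval, 46/35 ≈ 1.3143 half-lives elapse, leaving f ≈ 0.4021 of each dose.
Accumulation ratio R = 1/(1 − f) ≈ 1/0.5979 ≈ 1.6725.
Single-dose peak C₀ = D/Vd = 2364/92 ≈ 25.696 μg/mL.
Steady-state peak Cmax,ss = C₀·R ≈ 25.696 × 1.6725 ≈ 42.977 μg/mL.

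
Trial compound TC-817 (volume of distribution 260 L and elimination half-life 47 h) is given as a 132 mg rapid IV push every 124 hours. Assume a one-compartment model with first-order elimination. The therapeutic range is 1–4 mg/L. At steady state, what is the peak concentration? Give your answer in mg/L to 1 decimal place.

0.6 mg/L

k = ln2/t½ = ln2/47 ≈ 0.014748 h⁻¹; fraction remaining f = e^(−kτ) = e^(−0.014748×124) ≈ 0.1606.
Accumulation ratio R = 1/(1 − f) ≈ 1/0.8394 ≈ 1.1913.
Single-dose peak C₀ = D/Vd = 132/260 ≈ 0.508 mg/L.
Steady-state peak Cmax,ss = C₀·R ≈ 0.508 × 1.1913 ≈ 0.605 mg/L.
Peak 0.6 mg/L vs MTC 4 mg/L: below toxic threshold.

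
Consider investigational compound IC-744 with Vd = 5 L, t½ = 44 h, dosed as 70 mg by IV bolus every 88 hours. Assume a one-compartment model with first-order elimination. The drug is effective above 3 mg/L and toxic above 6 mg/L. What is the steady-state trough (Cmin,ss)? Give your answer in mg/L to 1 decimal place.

τ = 88 h = 2 half-lives, so f = (1/2)^2 = 0.25.
At steady state, R = 1/(1 − 0.25) = 4/3.
Single-dose peak C₀ = D/Vd = 70/5 = 14 mg/L.
Steady-state peak Cmax,ss = C₀·R = 14 × 4/3 ≈ 18.667 mg/L.
Steady-state trough Cmin,ss = Cmax,ss·f ≈ 18.667 × 0.25 ≈ 4.667 mg/L.
Trough 4.7 mg/L vs MEC 3 mg/L: adequate.

4.7 mg/L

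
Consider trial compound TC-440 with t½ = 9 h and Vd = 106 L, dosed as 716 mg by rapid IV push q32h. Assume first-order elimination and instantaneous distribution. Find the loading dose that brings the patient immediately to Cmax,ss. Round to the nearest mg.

783 mg

f = (1/2)^(32/9) ≈ 0.085049; accumulation ratio R = 1/(1−f) ≈ 1.09295.
Loading dose to hit Cmax,ss on first dose: D_load = D_maint·R ≈ 716 × 1.09295 ≈ 782.55 mg.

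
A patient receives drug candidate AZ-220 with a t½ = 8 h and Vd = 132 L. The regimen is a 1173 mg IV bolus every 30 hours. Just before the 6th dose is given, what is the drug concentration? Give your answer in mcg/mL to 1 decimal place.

f = (1/2)^(τ/t½) = (1/2)^(30/8) ≈ 0.0743.
C₀ = D/Vd = 1173/132 ≈ 8.886 mcg/mL.
Before the 6th dose, 5 doses have been given. Superposition: Cmin = C₀·(f + f² + … + f^5).
≈ 8.886 × (0.0743 + 0.0055 + 0.0004 + 0.0000 + 0.0000) ≈ 8.886 × 0.0802 ≈ 0.713 mcg/mL.

0.7 mcg/mL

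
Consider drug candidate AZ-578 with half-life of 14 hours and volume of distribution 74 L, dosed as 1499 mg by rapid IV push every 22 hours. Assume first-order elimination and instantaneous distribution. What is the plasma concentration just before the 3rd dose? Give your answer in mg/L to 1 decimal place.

f = (1/2)^(τ/t½) = (1/2)^(22/14) ≈ 0.3365.
C₀ = D/Vd = 1499/74 ≈ 20.257 mg/L.
Before the 3rd dose, 2 doses have been given. Superposition: Cmin = C₀·(f + f²).
≈ 20.257 × (0.3365 + 0.1132) ≈ 20.257 × 0.4497 ≈ 9.110 mg/L.

9.1 mg/L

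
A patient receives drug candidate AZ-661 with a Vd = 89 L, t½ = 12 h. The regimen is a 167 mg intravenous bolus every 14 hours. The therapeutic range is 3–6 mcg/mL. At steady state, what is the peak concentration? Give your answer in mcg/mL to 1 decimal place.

3.4 mcg/mL

τ/t½ = 14/12 ≈ 1.1667, so fraction remaining f = (1/2)^(14/12) ≈ 0.4454.
Accumulation ratio R = 1/(1 − f) ≈ 1/0.5546 ≈ 1.8031.
Each bolus raises the concentration by D/Vd = 167/89 ≈ 1.876 mcg/mL.
Cmax,ss = C₀/(1 − f) ≈ 1.876/0.5546 ≈ 3.383 mcg/mL.
Peak 3.4 mcg/mL vs MTC 6 mcg/mL: below toxic threshold.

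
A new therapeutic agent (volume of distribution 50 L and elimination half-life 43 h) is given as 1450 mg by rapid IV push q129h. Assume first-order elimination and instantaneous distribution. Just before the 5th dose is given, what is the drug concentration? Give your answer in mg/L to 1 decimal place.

f = (1/2)^(τ/t½) = (1/2)^(129/43) ≈ 0.1250.
C₀ = D/Vd = 1450/50 ≈ 29.000 mg/L.
Before the 5th dose, 4 doses have been given. Superposition: Cmin = C₀·(f + f² + … + f^4).
≈ 29.000 × (0.1250 + 0.0156 + 0.0020 + 0.0002) ≈ 29.000 × 0.1428 ≈ 4.141 mg/L.

4.1 mg/L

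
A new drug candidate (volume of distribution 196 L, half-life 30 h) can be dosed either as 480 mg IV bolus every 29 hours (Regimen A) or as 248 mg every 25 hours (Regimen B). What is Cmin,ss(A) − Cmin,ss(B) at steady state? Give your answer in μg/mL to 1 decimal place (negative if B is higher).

0.9 μg/mL

Regimen A: f = (1/2)^(29/30) ≈ 0.5117; Cmin,ss = (480/196)·f/(1−f) ≈ 2.566 μg/mL.
Regimen B: f = (1/2)^(25/30) ≈ 0.5612; Cmin,ss = (248/196)·f/(1−f) ≈ 1.618 μg/mL.
Difference ≈ 2.566 − 1.618 ≈ 0.948 μg/mL.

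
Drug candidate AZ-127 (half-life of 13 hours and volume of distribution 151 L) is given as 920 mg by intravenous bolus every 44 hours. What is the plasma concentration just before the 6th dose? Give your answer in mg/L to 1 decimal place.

0.6 mg/L

f = (1/2)^(τ/t½) = (1/2)^(44/13) ≈ 0.0957.
C₀ = D/Vd = 920/151 ≈ 6.093 mg/L.
Before the 6th dose, 5 doses have been given. Superposition: Cmin = C₀·(f + f² + … + f^5).
≈ 6.093 × (0.0957 + 0.0092 + 0.0009 + 0.0001 + 0.0000) ≈ 6.093 × 0.1059 ≈ 0.645 mg/L.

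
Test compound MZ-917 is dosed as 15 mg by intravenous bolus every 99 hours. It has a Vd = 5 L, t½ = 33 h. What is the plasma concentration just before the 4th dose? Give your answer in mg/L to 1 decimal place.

0.4 mg/L

f = (1/2)^(τ/t½) = (1/2)^(99/33) ≈ 0.1250.
C₀ = D/Vd = 15/5 ≈ 3.000 mg/L.
Before the 4th dose, 3 doses have been given. Superposition: Cmin = C₀·(f + f² + … + f^3).
≈ 3.000 × (0.1250 + 0.0156 + 0.0020) ≈ 3.000 × 0.1426 ≈ 0.428 mg/L.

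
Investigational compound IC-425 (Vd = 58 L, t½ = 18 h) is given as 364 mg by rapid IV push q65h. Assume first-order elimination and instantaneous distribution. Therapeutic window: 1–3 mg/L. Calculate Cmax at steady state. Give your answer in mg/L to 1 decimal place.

Over one 65-h interval, 65/18 ≈ 3.6111 half-lives elapse, leaving f ≈ 0.0818 of each dose.
At steady state, accumulation factor R = 1/(1 − e^(−kτ)) ≈ 1.0891.
Each bolus raises the concentration by D/Vd = 364/58 ≈ 6.276 mg/L.
Steady-state peak Cmax,ss = C₀·R ≈ 6.276 × 1.0891 ≈ 6.835 mg/L.
Peak 6.8 mg/L vs MTC 3 mg/L: exceeds toxic threshold.

6.8 mg/L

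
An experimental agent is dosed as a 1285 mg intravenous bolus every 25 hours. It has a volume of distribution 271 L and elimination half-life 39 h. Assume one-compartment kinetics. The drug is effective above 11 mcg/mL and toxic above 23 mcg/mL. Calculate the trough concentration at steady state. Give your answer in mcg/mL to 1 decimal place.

k = ln2/t½ = ln2/39 ≈ 0.017773 h⁻¹; fraction remaining f = e^(−kτ) = e^(−0.017773×25) ≈ 0.6413.
Accumulation ratio R = 1/(1 − f) ≈ 1/0.3587 ≈ 2.7878.
Single-dose peak C₀ = D/Vd = 1285/271 ≈ 4.742 mcg/mL.
Cmax,ss = C₀/(1 − f) ≈ 4.742/0.3587 ≈ 13.220 mcg/mL.
One interval later, Cmin,ss = Cmax,ss·e^(−kτ) ≈ 13.220 × 0.6413 ≈ 8.478 mcg/mL.
Trough 8.5 mcg/mL vs MEC 11 mcg/mL: subtherapeutic.

8.5 mcg/mL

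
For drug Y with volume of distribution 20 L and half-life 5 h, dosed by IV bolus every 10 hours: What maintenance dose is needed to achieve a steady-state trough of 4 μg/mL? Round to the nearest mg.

240 mg

τ/t½ = 10/5 ≈ 2, so f = (1/2)^(10/5) ≈ 0.250000.
Cmin,ss = (D/Vd)·f/(1−f), so D = Cmin,ss·Vd·(1−f)/f.
D = 4 × 20 × (1−f)/f ≈ 4 × 20 × 3.00000 ≈ 240.00 mg.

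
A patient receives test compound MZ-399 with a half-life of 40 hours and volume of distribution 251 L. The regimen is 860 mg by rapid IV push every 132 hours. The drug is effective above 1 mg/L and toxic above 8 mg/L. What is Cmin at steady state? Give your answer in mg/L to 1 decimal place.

0.4 mg/L

Over one 132-h interval, 132/40 ≈ 3.3 half-lives elapse, leaving f ≈ 0.1015 of each dose.
Each bolus raises the concentration by D/Vd = 860/251 ≈ 3.426 mg/L.
Steady-state trough Cmin,ss = C₀·f/(1−f) ≈ 3.426 × 0.1015/0.8985 ≈ 0.387 mg/L.
Trough 0.4 mg/L vs MEC 1 mg/L: subtherapeutic.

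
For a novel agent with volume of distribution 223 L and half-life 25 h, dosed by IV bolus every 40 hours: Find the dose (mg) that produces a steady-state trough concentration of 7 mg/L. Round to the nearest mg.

3171 mg

τ/t½ = 40/25 ≈ 1.6, so f = (1/2)^(40/25) ≈ 0.329877.
Cmin,ss = (D/Vd)·f/(1−f), so D = Cmin,ss·Vd·(1−f)/f.
D = 7 × 223 × (1−f)/f ≈ 7 × 223 × 2.03143 ≈ 3171.06 mg.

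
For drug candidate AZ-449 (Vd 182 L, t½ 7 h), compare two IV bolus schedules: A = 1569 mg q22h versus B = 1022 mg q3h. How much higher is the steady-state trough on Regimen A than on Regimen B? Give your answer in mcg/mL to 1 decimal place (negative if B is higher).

Regimen A: f = (1/2)^(22/7) ≈ 0.1132; Cmin,ss = (1569/182)·f/(1−f) ≈ 1.100 mcg/mL.
Regimen B: f = (1/2)^(3/7) ≈ 0.7430; Cmin,ss = (1022/182)·f/(1−f) ≈ 16.234 mcg/mL.
Difference ≈ 1.100 − 16.234 ≈ -15.134 mcg/mL.

-15.1 mcg/mL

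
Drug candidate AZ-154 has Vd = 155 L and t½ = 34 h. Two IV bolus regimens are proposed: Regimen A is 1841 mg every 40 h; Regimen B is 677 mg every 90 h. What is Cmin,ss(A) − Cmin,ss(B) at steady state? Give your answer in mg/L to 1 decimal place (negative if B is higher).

8.6 mg/L

Regimen A: f = (1/2)^(40/34) ≈ 0.4424; Cmin,ss = (1841/155)·f/(1−f) ≈ 9.424 mg/L.
Regimen B: f = (1/2)^(90/34) ≈ 0.1596; Cmin,ss = (677/155)·f/(1−f) ≈ 0.829 mg/L.
Difference ≈ 9.424 − 0.829 ≈ 8.595 mg/L.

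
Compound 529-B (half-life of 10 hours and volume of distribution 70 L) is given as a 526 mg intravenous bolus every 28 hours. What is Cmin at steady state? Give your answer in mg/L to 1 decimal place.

1.3 mg/L

k = ln2/t½ = ln2/10 ≈ 0.069315 h⁻¹; fraction remaining f = e^(−kτ) = e^(−0.069315×28) ≈ 0.1436.
Each bolus raises the concentration by D/Vd = 526/70 ≈ 7.514 mg/L.
Steady-state trough Cmin,ss = C₀·f/(1−f) ≈ 7.514 × 0.1436/0.8564 ≈ 1.260 mg/L.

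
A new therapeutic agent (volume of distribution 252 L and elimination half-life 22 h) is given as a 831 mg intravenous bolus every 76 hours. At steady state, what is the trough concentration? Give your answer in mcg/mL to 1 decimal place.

k = ln2/t½ = ln2/22 ≈ 0.031507 h⁻¹; fraction remaining f = e^(−kτ) = e^(−0.031507×76) ≈ 0.0912.
At steady state, accumulation factor R = 1/(1 − e^(−kτ)) ≈ 1.1004.
Each bolus raises the concentration by D/Vd = 831/252 ≈ 3.298 mcg/mL.
Cmax,ss = C₀/(1 − f) ≈ 3.298/0.9088 ≈ 3.629 mcg/mL.
One interval later, Cmin,ss = Cmax,ss·e^(−kτ) ≈ 3.629 × 0.0912 ≈ 0.331 mcg/mL.

0.3 mcg/mL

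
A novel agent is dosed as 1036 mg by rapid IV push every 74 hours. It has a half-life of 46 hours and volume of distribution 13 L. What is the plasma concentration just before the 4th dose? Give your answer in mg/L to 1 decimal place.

f = (1/2)^(τ/t½) = (1/2)^(74/46) ≈ 0.3279.
C₀ = D/Vd = 1036/13 ≈ 79.692 mg/L.
Before the 4th dose, 3 doses have been given. Superposition: Cmin = C₀·(f + f² + … + f^3).
≈ 79.692 × (0.3279 + 0.1075 + 0.0353) ≈ 79.692 × 0.4707 ≈ 37.511 mg/L.

37.5 mg/L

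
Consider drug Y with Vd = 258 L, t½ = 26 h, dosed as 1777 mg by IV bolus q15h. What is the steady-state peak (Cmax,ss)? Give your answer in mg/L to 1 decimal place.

Over one 15-h interval, 15/26 ≈ 0.57692 half-lives elapse, leaving f ≈ 0.6704 of each dose.
Accumulation ratio R = 1/(1 − f) ≈ 1/0.3296 ≈ 3.0340.
Each bolus raises the concentration by D/Vd = 1777/258 ≈ 6.888 mg/L.
Steady-state peak Cmax,ss = C₀·R ≈ 6.888 × 3.0340 ≈ 20.898 mg/L.

20.9 mg/L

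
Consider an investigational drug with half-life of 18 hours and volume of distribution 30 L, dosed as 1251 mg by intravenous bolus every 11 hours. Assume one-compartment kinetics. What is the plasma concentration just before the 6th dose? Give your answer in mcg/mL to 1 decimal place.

f = (1/2)^(τ/t½) = (1/2)^(11/18) ≈ 0.6547.
C₀ = D/Vd = 1251/30 ≈ 41.700 mcg/mL.
Before the 6th dose, 5 doses have been given. Superposition: Cmin = C₀·(f + f² + … + f^5).
≈ 41.700 × (0.6547 + 0.4286 + 0.2806 + 0.1837 + 0.1203) ≈ 41.700 × 1.6679 ≈ 69.551 mcg/mL.

69.6 mcg/mL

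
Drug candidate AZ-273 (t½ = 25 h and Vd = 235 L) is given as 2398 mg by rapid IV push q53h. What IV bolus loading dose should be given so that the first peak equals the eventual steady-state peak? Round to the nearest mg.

3114 mg

f = (1/2)^(53/25) ≈ 0.230047; accumulation ratio R = 1/(1−f) ≈ 1.29878.
Loading dose to hit Cmax,ss on first dose: D_load = D_maint·R ≈ 2398 × 1.29878 ≈ 3114.47 mg.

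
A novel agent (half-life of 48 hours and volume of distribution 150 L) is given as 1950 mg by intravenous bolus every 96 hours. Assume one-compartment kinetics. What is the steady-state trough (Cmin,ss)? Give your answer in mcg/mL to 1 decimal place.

τ = 96 h = 2 half-lives, so f = (1/2)^2 = 0.25.
At steady state, R = 1/(1 − 0.25) = 4/3.
Single-dose peak C₀ = D/Vd = 1950/150 = 13 mcg/mL.
Steady-state peak Cmax,ss = C₀·R = 13 × 4/3 ≈ 17.333 mcg/mL.
Steady-state trough Cmin,ss = Cmax,ss·f ≈ 17.333 × 0.25 ≈ 4.333 mcg/mL.

4.3 mcg/mL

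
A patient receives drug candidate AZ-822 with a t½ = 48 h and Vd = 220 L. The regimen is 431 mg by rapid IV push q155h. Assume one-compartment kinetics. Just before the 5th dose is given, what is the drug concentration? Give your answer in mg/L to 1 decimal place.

0.2 mg/L

f = (1/2)^(τ/t½) = (1/2)^(155/48) ≈ 0.1066.
C₀ = D/Vd = 431/220 ≈ 1.959 mg/L.
Before the 5th dose, 4 doses have been given. Superposition: Cmin = C₀·(f + f² + … + f^4).
≈ 1.959 × (0.1066 + 0.0114 + 0.0012 + 0.0001) ≈ 1.959 × 0.1193 ≈ 0.234 mg/L.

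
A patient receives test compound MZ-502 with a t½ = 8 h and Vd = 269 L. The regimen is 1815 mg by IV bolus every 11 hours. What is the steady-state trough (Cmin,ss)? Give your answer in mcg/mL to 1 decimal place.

τ/t½ = 11/8 ≈ 1.375, so fraction remaining f = (1/2)^(11/8) ≈ 0.3856.
Each bolus raises the concentration by D/Vd = 1815/269 ≈ 6.747 mcg/mL.
Steady-state trough Cmin,ss = C₀·f/(1−f) ≈ 6.747 × 0.3856/0.6144 ≈ 4.234 mcg/mL.

4.2 mcg/mL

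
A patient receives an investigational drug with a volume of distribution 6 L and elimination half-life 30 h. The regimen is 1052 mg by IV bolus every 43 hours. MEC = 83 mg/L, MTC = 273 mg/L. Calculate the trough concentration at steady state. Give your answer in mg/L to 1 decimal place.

103.1 mg/L

Over one 43-h interval, 43/30 ≈ 1.4333 half-lives elapse, leaving f ≈ 0.3703 of each dose.
Single-dose peak C₀ = D/Vd = 1052/6 ≈ 175.333 mg/L.
Steady-state trough Cmin,ss = C₀·f/(1−f) ≈ 175.333 × 0.3703/0.6297 ≈ 103.106 mg/L.
Trough 103.1 mg/L vs MEC 83 mg/L: adequate.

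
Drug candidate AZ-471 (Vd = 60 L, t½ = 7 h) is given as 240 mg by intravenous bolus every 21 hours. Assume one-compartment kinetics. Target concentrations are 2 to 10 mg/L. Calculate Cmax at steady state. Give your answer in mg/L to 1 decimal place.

4.6 mg/L

τ = 21 h = 3 half-lives, so f = (1/2)^3 = 0.125.
Accumulation ratio R = 1/(1 − f) = 1/0.875 = 8/7.
Single-dose peak C₀ = D/Vd = 240/60 = 4 mg/L.
Steady-state peak Cmax,ss = C₀·R = 4 × 8/7 ≈ 4.571 mg/L.
Peak 4.6 mg/L vs MTC 10 mg/L: below toxic threshold.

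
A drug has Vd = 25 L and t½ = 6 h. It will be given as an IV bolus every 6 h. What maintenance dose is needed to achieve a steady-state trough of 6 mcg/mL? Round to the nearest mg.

τ/t½ = 6/6 ≈ 1, so f = (1/2)^(6/6) ≈ 0.500000.
Cmin,ss = (D/Vd)·f/(1−f), so D = Cmin,ss·Vd·(1−f)/f.
D = 6 × 25 × (1−f)/f ≈ 6 × 25 × 1.00000 ≈ 150.00 mg.

150 mg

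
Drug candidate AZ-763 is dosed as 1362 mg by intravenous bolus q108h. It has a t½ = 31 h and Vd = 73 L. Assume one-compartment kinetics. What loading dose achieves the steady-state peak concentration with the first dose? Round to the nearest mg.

f = (1/2)^(108/31) ≈ 0.089382; accumulation ratio R = 1/(1−f) ≈ 1.09816.
Loading dose to hit Cmax,ss on first dose: D_load = D_maint·R ≈ 1362 × 1.09816 ≈ 1495.69 mg.

1496 mg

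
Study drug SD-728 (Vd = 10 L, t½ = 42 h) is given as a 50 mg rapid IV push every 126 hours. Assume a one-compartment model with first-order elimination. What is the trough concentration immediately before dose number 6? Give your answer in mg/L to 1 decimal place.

f = (1/2)^(τ/t½) = (1/2)^(126/42) ≈ 0.1250.
C₀ = D/Vd = 50/10 ≈ 5.000 mg/L.
Before the 6th dose, 5 doses have been given. Superposition: Cmin = C₀·(f + f² + … + f^5).
≈ 5.000 × (0.1250 + 0.0156 + 0.0020 + 0.0002 + 0.0000) ≈ 5.000 × 0.1428 ≈ 0.714 mg/L.

0.7 mg/L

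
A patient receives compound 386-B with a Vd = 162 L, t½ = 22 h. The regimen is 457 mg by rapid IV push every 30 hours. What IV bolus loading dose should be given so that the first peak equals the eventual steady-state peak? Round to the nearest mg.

747 mg

f = (1/2)^(30/22) ≈ 0.388602; accumulation ratio R = 1/(1−f) ≈ 1.63560.
Loading dose to hit Cmax,ss on first dose: D_load = D_maint·R ≈ 457 × 1.63560 ≈ 747.47 mg.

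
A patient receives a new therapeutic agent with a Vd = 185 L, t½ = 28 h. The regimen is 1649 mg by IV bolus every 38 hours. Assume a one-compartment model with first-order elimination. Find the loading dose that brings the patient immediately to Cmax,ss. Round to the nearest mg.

2705 mg

f = (1/2)^(38/28) ≈ 0.390355; accumulation ratio R = 1/(1−f) ≈ 1.64030.
Loading dose to hit Cmax,ss on first dose: D_load = D_maint·R ≈ 1649 × 1.64030 ≈ 2704.85 mg.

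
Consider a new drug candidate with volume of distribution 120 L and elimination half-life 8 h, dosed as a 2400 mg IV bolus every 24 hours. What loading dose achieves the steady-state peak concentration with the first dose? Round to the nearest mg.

2743 mg

f = (1/2)^(24/8) ≈ 0.125000; accumulation ratio R = 1/(1−f) ≈ 1.14286.
Loading dose to hit Cmax,ss on first dose: D_load = D_maint·R ≈ 2400 × 1.14286 ≈ 2742.86 mg.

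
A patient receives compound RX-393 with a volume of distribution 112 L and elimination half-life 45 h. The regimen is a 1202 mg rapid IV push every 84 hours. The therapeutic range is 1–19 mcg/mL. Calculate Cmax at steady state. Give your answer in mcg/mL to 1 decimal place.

Over one 84-h interval, 84/45 ≈ 1.8667 half-lives elapse, leaving f ≈ 0.2742 of each dose.
Accumulation ratio R = 1/(1 − f) ≈ 1/0.7258 ≈ 1.3778.
Each bolus raises the concentration by D/Vd = 1202/112 ≈ 10.732 mcg/mL.
Steady-state peak Cmax,ss = C₀·R ≈ 10.732 × 1.3778 ≈ 14.787 mcg/mL.
Peak 14.8 mcg/mL vs MTC 19 mcg/mL: below toxic threshold.

14.8 mcg/mL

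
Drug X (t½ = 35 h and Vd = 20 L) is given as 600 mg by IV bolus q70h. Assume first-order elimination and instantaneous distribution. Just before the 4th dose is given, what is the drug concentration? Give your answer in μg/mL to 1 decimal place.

9.8 μg/mL

f = (1/2)^(τ/t½) = (1/2)^(70/35) ≈ 0.2500.
C₀ = D/Vd = 600/20 ≈ 30.000 μg/mL.
Before the 4th dose, 3 doses have been given. Superposition: Cmin = C₀·(f + f² + … + f^3).
≈ 30.000 × (0.2500 + 0.0625 + 0.0156) ≈ 30.000 × 0.3281 ≈ 9.843 μg/mL.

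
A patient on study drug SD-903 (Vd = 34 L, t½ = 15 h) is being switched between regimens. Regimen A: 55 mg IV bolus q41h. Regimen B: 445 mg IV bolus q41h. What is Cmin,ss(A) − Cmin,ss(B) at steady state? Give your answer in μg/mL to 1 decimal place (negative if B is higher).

Regimen A: f = (1/2)^(41/15) ≈ 0.1504; Cmin,ss = (55/34)·f/(1−f) ≈ 0.286 μg/mL.
Regimen B: f = (1/2)^(41/15) ≈ 0.1504; Cmin,ss = (445/34)·f/(1−f) ≈ 2.317 μg/mL.
Difference ≈ 0.286 − 2.317 ≈ -2.031 μg/mL.

-2.0 μg/mL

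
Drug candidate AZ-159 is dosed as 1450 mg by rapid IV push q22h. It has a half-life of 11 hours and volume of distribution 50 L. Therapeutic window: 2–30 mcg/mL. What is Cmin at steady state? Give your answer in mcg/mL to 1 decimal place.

9.7 mcg/mL

τ = 22 h = 2 half-lives, so f = (1/2)^2 = 0.25.
Accumulation ratio R = 1/(1 − f) = 1/0.75 = 4/3.
Single-dose peak C₀ = D/Vd = 1450/50 = 29 mcg/mL.
Steady-state peak Cmax,ss = C₀·R = 29 × 4/3 ≈ 38.667 mcg/mL.
Steady-state trough Cmin,ss = Cmax,ss·f ≈ 38.667 × 0.25 ≈ 9.667 mcg/mL.
Trough 9.7 mcg/mL vs MEC 2 mcg/mL: adequate.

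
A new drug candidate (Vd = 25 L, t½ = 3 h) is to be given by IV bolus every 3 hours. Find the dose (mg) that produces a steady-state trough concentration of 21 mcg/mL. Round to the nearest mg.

525 mg

τ/t½ = 3/3 ≈ 1, so f = (1/2)^(3/3) ≈ 0.500000.
Cmin,ss = (D/Vd)·f/(1−f), so D = Cmin,ss·Vd·(1−f)/f.
D = 21 × 25 × (1−f)/f ≈ 21 × 25 × 1.00000 ≈ 525.00 mg.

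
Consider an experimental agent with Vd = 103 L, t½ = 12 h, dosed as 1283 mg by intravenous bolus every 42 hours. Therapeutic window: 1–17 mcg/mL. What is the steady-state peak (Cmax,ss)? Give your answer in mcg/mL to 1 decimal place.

13.7 mcg/mL

Over one 42-h interval, 42/12 ≈ 3.5 half-lives elapse, leaving f ≈ 0.0884 of each dose.
At steady state, accumulation factor R = 1/(1 − e^(−kτ)) ≈ 1.0970.
Single-dose peak C₀ = D/Vd = 1283/103 ≈ 12.456 mcg/mL.
Steady-state peak Cmax,ss = C₀·R ≈ 12.456 × 1.0970 ≈ 13.664 mcg/mL.
Peak 13.7 mcg/mL vs MTC 17 mcg/mL: below toxic threshold.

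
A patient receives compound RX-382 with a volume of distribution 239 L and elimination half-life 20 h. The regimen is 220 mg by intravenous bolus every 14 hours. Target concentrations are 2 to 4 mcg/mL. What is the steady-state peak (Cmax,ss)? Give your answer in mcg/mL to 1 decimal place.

τ/t½ = 14/20 ≈ 0.7, so fraction remaining f = (1/2)^(14/20) ≈ 0.6156.
At steady state, accumulation factor R = 1/(1 − e^(−kτ)) ≈ 2.6015.
Each bolus raises the concentration by D/Vd = 220/239 ≈ 0.921 mcg/mL.
Steady-state peak Cmax,ss = C₀·R ≈ 0.921 × 2.6015 ≈ 2.396 mcg/mL.
Peak 2.4 mcg/mL vs MTC 4 mcg/mL: below toxic threshold.

2.4 mcg/mL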